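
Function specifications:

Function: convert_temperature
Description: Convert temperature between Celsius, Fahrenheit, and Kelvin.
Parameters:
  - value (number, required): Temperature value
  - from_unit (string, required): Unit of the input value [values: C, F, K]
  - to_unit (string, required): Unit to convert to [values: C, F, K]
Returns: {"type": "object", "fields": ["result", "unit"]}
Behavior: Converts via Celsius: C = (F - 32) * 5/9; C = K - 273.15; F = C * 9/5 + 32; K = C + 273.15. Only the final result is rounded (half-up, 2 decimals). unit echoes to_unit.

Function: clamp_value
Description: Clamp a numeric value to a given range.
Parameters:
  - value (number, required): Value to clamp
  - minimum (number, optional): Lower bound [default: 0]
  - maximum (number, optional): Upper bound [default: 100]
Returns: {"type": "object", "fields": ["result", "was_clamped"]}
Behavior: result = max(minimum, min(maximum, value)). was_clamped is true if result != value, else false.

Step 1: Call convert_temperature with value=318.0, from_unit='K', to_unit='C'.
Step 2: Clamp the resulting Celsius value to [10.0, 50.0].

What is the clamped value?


Step 1: convert_temperature(value=318.0, from_unit=K, to_unit=C)
  To C: 318 - 273.15 = 44.85
  Target is C: 44.85
  Round to 2 decimals: 44.85
  -> result = 44.85 C
Step 2: clamp_value(value=44.85, minimum=10.0, maximum=50.0)
  result = max(10.0, min(50.0, 44.85)) = max(10.0, 44.85) = 44.85
  was_clamped = (44.85 != 44.85) = false
  -> result = 44.85
44.85


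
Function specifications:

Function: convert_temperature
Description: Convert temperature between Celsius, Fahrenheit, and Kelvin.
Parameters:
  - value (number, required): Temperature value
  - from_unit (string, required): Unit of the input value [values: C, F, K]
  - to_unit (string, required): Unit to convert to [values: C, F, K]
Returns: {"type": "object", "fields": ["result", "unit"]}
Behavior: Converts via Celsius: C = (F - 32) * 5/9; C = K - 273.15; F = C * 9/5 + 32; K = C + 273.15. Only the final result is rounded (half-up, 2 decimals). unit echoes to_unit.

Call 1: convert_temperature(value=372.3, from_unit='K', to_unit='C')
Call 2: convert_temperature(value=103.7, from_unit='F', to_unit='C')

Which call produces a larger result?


Call 1:
  To C: 372.3 - 273.15 = 99.15
  Target is C: 99.15
  Round to 2 decimals: 99.15
  -> 99.15 C
Call 2:
  To C: (103.7 - 32) * 5/9 = 39.833333
  Target is C: 39.833333
  Round to 2 decimals: 39.83
  -> 39.83 C
Call 1 (99.15 C)


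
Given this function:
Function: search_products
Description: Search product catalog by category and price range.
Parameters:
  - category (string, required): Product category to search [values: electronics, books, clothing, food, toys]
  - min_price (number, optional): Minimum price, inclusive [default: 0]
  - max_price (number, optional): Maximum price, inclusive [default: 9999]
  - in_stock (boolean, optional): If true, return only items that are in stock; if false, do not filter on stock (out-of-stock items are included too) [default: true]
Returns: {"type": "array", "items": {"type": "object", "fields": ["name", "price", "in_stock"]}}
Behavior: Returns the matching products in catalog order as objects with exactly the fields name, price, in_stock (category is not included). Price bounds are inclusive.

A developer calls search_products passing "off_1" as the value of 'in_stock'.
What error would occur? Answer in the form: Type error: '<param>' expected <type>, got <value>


Spec: 'in_stock' is declared as boolean; "off_1" is a string.
Type error: 'in_stock' expected boolean, got "off_1"


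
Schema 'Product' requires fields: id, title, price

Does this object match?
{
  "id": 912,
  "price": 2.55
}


Checking required fields...
Missing: title
Invalid - missing required field 'title'


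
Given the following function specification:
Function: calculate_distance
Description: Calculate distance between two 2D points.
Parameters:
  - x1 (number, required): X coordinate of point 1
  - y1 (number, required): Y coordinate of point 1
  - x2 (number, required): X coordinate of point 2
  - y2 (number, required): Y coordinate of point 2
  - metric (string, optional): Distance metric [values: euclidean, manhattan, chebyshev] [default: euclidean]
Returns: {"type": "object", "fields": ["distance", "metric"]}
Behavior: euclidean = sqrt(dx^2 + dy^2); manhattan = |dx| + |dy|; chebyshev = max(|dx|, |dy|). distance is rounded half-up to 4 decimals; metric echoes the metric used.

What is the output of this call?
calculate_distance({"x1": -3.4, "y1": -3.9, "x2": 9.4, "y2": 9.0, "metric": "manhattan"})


|dx| = |9.4 - -3.4| = 12.8; |dy| = |9 - -3.9| = 12.9
manhattan: 12.8 + 12.9 = 25.7
Round to 4 decimals: 25.7
Output:
{"distance": 25.7, "metric": "manhattan"}


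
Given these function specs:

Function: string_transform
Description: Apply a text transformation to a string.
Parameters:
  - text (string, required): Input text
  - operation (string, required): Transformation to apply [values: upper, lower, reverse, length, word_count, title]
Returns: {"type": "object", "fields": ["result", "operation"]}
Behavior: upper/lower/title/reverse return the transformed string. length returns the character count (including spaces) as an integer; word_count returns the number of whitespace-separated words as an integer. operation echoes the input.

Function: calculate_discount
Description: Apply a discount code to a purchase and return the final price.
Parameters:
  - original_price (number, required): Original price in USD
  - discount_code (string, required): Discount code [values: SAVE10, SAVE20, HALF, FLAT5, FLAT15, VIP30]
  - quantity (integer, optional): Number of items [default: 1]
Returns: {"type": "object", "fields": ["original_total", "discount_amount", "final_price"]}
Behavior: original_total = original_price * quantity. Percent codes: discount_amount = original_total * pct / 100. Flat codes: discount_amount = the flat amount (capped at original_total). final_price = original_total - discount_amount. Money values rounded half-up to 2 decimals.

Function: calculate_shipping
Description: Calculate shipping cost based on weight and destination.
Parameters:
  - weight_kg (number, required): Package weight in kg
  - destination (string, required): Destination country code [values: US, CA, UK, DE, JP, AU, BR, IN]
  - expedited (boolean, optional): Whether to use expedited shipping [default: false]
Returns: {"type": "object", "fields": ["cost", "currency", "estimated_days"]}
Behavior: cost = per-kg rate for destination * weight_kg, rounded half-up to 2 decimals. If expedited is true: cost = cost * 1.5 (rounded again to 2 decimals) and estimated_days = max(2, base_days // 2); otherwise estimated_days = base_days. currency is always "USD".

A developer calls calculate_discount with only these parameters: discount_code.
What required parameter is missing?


Required parameters: original_price, discount_code
Provided: discount_code
Missing: original_price
original_price


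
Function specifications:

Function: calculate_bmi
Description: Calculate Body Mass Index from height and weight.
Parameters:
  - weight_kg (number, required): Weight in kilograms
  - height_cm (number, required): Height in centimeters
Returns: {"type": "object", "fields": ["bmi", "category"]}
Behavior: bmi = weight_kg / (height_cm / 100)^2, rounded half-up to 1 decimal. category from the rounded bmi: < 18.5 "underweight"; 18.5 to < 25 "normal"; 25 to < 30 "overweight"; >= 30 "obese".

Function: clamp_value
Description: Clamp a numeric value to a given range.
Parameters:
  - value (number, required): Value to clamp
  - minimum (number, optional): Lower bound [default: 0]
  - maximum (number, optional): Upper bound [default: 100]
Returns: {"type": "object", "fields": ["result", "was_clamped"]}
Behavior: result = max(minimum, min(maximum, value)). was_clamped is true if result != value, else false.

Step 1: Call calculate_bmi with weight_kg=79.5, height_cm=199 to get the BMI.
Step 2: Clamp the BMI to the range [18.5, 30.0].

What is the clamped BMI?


Step 1: calculate_bmi(weight_kg=79.5, height_cm=199)
  height_m = 199 / 100 = 1.99
  bmi = 79.5 / 1.99^2 = 79.5 / 3.9601 = 20.075251 -> 20.1
  18.5 <= 20.1 < 25 -> normal
  -> bmi = 20.1
Step 2: clamp_value(value=20.1, minimum=18.5, maximum=30.0)
  result = max(18.5, min(30.0, 20.1)) = max(18.5, 20.1) = 20.1
  was_clamped = (20.1 != 20.1) = false
  -> result = 20.1
20.1


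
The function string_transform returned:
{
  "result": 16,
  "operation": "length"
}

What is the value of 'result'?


16


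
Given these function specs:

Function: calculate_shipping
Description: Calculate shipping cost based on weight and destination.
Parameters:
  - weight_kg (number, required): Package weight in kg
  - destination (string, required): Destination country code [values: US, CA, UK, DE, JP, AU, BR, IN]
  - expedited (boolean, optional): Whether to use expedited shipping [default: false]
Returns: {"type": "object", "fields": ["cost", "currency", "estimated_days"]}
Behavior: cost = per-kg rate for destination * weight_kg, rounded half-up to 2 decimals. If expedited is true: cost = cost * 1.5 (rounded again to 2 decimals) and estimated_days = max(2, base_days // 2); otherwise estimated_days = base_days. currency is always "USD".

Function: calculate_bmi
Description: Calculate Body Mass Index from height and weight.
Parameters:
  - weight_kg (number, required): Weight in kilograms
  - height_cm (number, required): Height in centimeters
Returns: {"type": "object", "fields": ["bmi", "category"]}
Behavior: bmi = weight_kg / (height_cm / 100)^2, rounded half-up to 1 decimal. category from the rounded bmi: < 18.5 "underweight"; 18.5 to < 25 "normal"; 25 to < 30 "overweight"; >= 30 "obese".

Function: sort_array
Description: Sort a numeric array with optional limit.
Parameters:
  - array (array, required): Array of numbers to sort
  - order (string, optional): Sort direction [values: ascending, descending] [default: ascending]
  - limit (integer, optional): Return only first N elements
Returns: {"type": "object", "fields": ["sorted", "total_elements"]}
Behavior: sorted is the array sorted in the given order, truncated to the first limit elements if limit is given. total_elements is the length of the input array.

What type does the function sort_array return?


The sort_array spec declares Returns: {"type": "object", "fields": ["sorted", "total_elements"]}
Type:
object


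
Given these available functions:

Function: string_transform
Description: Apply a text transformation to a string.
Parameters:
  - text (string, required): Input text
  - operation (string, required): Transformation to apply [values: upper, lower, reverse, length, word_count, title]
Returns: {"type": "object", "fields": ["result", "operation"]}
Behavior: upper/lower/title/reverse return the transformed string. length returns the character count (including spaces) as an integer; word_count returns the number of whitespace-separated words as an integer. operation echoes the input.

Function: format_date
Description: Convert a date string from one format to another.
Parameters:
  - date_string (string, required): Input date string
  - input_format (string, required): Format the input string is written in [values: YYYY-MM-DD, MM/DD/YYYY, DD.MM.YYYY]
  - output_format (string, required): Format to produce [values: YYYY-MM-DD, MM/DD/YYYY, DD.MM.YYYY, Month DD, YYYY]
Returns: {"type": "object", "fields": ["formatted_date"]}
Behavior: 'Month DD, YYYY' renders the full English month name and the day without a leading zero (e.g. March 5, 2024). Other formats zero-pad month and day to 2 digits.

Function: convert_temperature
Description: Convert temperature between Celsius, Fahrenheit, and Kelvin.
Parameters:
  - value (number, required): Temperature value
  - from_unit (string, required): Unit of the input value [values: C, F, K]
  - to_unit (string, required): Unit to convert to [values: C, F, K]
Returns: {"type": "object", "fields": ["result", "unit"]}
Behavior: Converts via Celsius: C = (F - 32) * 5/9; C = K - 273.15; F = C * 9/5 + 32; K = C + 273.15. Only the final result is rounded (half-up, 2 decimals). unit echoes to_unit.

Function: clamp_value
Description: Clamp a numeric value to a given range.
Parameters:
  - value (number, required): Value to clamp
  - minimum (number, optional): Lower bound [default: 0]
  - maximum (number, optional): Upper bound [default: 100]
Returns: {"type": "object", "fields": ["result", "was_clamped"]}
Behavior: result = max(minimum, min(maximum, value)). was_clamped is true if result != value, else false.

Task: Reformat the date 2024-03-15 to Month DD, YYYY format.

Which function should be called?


The task needs a function whose description is: Convert a date string from one format to another.
format_date


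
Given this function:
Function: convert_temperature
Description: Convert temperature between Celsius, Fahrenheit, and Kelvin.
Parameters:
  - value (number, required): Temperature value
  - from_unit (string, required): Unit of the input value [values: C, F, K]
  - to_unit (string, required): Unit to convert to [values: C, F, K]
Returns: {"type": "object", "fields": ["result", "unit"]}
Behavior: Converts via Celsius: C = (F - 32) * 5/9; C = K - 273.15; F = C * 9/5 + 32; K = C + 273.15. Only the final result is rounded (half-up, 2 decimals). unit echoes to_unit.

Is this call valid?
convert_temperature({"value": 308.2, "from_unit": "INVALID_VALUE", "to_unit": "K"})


Checking parameter values...
Parameter 'from_unit' has value 'INVALID_VALUE' not in allowed: C, F, K
Invalid - 'from_unit' must be one of C, F, K


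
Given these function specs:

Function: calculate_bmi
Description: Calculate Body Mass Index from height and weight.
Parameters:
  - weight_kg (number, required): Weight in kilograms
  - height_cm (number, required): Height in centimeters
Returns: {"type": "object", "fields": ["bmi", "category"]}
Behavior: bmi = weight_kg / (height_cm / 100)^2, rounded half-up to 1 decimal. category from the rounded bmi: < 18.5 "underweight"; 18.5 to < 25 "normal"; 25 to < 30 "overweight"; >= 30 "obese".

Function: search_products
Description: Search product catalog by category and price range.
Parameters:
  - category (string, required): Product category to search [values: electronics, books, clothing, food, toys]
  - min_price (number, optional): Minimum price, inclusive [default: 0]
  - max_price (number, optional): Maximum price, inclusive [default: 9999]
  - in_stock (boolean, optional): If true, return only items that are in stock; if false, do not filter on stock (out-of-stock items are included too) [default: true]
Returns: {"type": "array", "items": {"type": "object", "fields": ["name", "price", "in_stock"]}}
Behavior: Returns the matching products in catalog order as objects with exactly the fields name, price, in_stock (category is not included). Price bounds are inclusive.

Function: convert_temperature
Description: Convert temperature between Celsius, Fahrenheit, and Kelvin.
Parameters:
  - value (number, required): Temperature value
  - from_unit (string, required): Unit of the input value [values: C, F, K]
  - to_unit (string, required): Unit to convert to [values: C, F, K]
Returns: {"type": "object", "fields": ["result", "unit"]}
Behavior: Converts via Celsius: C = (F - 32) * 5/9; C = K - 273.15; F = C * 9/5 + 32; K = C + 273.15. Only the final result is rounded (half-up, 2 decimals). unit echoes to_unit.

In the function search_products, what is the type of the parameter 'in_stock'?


The search_products spec declares:
  - in_stock (boolean, optional): If true, return only items that are in stock; if false, do not filter on stock (out-of-stock items are included too) [default: true]
Type:
boolean


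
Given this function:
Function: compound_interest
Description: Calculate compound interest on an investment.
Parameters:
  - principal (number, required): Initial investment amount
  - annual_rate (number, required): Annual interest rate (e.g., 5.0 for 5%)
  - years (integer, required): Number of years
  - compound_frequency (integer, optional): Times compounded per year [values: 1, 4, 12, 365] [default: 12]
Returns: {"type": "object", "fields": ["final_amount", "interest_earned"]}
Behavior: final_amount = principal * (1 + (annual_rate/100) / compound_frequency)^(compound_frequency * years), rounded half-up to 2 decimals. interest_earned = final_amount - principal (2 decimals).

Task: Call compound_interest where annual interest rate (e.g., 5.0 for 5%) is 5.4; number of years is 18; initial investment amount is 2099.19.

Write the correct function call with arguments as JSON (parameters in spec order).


Mapping each described value to its parameter name:
  'Annual interest rate (e.g., 5.0 for 5%)' -> annual_rate = 5.4
  'Number of years' -> years = 18
  'Initial investment amount' -> principal = 2099.19
compound_interest({"principal": 2099.19, "annual_rate": 5.4, "years": 18})


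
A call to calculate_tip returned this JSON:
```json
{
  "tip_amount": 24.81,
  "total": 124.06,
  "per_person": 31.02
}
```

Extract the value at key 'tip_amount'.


24.81


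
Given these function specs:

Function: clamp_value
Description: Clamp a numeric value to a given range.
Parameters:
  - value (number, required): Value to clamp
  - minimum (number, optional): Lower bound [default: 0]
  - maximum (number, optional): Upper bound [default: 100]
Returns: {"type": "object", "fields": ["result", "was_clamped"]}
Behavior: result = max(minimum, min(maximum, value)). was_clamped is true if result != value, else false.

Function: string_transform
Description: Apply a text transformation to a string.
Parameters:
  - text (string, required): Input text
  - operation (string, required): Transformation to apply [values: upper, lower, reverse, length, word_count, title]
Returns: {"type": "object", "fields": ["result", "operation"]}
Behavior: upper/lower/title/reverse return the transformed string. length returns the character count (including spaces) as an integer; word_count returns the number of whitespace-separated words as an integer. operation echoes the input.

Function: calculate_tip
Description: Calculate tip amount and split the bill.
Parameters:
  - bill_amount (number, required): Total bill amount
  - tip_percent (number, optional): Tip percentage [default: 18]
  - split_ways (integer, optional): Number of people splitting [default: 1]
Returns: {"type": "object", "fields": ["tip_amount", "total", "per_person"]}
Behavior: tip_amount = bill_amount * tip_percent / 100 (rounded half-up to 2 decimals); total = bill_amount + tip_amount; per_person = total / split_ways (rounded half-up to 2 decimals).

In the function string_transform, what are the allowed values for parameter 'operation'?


The string_transform spec declares:
  - operation (string, required): Transformation to apply [values: upper, lower, reverse, length, word_count, title]
Allowed values:
upper, lower, reverse, length, word_count, title


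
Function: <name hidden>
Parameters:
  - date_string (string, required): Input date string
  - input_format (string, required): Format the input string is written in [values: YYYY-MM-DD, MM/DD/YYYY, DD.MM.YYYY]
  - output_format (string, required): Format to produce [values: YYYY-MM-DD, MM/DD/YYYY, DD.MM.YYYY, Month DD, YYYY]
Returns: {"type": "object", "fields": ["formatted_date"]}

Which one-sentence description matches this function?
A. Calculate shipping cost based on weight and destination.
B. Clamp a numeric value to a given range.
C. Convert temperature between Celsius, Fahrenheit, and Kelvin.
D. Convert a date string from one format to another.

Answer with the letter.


Parameters date_string, input_format, output_format and return ["formatted_date"] fit: Convert a date string from one format to another.
D


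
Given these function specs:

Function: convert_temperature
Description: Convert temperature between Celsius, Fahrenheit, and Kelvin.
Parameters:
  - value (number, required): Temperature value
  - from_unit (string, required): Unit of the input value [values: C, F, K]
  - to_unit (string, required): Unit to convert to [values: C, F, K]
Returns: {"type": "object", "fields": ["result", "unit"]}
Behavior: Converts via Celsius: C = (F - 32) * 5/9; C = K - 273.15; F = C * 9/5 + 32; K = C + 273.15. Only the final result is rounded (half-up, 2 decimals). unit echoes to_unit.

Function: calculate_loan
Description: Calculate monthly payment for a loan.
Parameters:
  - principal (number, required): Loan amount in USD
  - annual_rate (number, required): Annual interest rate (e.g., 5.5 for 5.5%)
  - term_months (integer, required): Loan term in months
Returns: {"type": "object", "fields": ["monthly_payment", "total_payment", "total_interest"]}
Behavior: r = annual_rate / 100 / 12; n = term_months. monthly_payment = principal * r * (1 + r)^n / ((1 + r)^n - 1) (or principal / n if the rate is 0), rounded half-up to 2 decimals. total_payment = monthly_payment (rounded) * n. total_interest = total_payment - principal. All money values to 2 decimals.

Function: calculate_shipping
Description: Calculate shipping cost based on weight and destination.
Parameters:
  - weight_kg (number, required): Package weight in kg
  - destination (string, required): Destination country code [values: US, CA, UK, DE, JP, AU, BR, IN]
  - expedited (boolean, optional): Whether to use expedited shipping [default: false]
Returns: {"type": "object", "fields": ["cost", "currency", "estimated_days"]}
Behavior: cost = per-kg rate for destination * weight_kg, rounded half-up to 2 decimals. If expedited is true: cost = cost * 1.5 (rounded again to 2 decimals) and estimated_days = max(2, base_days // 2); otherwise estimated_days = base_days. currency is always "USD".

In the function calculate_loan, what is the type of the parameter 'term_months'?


The calculate_loan spec declares:
  - term_months (integer, required): Loan term in months
Type:
integer


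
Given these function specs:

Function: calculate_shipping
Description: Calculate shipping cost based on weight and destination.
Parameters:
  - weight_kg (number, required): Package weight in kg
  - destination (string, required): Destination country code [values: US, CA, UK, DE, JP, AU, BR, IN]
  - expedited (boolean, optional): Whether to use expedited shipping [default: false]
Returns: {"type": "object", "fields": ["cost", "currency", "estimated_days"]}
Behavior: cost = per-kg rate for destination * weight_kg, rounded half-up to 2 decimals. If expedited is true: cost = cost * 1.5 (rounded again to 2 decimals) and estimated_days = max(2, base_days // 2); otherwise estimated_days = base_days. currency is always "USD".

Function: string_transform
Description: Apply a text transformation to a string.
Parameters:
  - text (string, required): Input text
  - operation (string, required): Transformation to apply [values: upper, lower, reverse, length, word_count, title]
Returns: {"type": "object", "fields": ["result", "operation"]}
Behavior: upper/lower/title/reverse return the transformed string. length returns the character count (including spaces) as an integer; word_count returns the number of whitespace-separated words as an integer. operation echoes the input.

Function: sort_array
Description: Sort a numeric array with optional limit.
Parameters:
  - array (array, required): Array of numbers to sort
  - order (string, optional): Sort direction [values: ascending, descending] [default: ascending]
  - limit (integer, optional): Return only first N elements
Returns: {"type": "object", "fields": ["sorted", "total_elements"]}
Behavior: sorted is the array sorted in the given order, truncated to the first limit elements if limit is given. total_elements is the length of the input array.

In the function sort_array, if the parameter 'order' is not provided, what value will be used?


The sort_array spec declares:
  - order (string, optional): Sort direction [values: ascending, descending] [default: ascending]
Default:
ascending


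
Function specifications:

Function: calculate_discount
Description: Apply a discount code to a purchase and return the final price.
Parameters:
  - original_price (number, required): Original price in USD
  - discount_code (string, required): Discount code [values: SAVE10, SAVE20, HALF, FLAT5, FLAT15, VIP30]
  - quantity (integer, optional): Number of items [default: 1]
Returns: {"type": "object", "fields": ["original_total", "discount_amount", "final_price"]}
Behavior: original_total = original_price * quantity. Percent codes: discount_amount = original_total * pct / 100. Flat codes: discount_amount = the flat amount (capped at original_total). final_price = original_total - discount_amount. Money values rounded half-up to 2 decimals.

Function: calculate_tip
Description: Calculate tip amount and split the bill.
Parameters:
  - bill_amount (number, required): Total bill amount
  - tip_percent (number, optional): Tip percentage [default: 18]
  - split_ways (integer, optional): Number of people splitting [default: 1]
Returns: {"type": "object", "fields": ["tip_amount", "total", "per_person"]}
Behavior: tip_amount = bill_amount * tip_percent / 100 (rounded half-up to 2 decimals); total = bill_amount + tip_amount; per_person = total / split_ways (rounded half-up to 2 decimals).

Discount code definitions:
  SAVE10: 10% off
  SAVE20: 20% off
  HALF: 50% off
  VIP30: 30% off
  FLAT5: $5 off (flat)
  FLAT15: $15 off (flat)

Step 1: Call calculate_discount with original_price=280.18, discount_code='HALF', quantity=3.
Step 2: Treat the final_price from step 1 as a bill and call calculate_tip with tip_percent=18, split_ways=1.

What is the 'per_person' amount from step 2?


Step 1: calculate_discount(original_price=280.18, discount_code=HALF, quantity=3)
  original_total = 280.18 * 3 = 840.54
  HALF = 50% off: discount_amount = 840.54 * 50/100 = 420.27 -> 420.27
  final_price = 840.54 - 420.27 = 420.27
  -> final_price = 420.27
Step 2: calculate_tip(bill_amount=420.27, tip_percent=18, split_ways=1)
  tip_amount = 420.27 * 18/100 = 75.6486 -> 75.65
  total = 420.27 + 75.65 = 495.92
  per_person = 495.92 / 1 = 495.92 -> 495.92
  -> per_person = 495.92
$495.92


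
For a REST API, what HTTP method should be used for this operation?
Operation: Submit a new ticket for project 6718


GET = read, POST = create, PUT = update/replace, DELETE = remove
This operation is a create.
POST


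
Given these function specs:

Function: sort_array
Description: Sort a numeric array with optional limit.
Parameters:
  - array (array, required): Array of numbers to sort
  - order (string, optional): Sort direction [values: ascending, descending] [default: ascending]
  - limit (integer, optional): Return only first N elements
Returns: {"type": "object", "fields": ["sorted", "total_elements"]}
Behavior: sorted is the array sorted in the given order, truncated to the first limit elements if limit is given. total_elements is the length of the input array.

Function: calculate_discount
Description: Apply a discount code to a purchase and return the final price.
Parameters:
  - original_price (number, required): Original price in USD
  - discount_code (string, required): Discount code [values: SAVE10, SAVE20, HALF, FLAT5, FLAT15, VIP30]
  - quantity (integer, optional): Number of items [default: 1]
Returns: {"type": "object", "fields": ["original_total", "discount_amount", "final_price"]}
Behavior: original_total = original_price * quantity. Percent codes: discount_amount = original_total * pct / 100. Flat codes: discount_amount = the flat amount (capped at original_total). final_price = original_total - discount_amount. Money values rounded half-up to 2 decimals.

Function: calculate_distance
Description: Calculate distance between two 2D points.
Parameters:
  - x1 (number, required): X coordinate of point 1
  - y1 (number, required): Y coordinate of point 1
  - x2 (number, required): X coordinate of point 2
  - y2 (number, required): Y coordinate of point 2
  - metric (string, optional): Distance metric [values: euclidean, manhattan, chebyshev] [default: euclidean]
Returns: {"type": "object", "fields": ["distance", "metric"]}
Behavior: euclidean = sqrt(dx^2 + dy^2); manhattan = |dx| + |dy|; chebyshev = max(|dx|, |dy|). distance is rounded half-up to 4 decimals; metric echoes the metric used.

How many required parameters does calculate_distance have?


Parameters of calculate_distance: x1 (required), y1 (required), x2 (required), y2 (required), metric (optional)
Required count:
4


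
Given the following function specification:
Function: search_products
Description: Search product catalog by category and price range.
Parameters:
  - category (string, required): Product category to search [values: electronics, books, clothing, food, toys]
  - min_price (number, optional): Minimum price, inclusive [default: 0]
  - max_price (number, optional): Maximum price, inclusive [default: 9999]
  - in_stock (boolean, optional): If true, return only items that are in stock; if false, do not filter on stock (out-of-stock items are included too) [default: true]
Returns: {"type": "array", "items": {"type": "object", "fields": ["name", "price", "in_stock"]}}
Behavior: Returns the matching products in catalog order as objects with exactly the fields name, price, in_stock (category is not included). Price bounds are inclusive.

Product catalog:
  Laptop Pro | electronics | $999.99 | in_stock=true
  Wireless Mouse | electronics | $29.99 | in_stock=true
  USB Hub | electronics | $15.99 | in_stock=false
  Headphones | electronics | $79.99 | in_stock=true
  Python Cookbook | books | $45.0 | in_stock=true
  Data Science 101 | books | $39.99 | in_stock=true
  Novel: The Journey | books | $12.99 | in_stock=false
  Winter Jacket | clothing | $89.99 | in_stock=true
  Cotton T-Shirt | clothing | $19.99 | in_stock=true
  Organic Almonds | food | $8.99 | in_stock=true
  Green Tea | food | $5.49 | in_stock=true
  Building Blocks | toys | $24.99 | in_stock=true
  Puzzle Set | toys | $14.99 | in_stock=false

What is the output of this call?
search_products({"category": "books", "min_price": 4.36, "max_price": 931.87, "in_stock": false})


Filter: category=books, 4.36 <= price <= 931.87, in_stock=false so stock is not filtered
  Python Cookbook ($45.0): keep
  Data Science 101 ($39.99): keep
  Novel: The Journey ($12.99): keep
Output:
[{"name": "Python Cookbook", "price": 45.0, "in_stock": true}, {"name": "Data Science 101", "price": 39.99, "in_stock": true}, {"name": "Novel: The Journey", "price": 12.99, "in_stock": false}]


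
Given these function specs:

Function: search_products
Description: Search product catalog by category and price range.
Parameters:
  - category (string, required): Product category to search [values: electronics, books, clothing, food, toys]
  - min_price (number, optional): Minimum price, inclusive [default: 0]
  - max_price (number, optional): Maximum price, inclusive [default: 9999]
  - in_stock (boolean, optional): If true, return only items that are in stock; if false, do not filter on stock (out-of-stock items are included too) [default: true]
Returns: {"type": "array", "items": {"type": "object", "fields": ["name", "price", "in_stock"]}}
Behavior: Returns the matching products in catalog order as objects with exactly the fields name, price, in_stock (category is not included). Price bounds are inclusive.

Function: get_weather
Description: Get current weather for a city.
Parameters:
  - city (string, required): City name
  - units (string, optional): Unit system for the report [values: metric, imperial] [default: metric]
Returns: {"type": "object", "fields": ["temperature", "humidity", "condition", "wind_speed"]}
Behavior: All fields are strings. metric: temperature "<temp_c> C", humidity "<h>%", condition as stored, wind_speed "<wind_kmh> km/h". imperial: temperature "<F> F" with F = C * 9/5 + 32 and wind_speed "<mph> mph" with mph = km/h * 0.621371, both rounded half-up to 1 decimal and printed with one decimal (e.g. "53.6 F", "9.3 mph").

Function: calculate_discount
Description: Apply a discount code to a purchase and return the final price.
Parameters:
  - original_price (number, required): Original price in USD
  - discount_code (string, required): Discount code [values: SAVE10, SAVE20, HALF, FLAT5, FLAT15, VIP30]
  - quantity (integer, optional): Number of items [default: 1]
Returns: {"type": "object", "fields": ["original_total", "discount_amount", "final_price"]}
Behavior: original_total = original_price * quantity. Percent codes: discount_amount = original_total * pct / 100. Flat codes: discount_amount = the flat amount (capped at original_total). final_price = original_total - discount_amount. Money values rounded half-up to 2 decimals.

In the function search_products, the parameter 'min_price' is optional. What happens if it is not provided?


The search_products spec declares:
  - min_price (number, optional): Minimum price, inclusive [default: 0]
It defaults to 0


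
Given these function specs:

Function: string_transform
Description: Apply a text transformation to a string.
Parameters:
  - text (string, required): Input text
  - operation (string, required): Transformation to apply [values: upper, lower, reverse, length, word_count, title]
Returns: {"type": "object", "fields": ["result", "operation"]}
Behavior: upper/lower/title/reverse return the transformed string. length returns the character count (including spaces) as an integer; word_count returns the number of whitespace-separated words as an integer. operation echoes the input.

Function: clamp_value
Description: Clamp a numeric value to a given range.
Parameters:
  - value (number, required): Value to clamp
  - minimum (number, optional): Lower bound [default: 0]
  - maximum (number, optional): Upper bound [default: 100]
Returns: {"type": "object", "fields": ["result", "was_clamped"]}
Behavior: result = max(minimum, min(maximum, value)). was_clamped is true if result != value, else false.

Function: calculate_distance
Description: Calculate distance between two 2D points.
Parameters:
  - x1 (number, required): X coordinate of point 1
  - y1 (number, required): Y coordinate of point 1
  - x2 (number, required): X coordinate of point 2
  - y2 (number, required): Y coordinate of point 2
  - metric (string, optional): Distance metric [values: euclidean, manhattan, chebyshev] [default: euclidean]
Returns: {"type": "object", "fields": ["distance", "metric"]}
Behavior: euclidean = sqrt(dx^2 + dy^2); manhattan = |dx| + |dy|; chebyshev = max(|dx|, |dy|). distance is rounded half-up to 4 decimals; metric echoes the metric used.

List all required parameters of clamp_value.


Parameters of clamp_value and their required/optional flag:
  value: required
  minimum: optional
  maximum: optional
value


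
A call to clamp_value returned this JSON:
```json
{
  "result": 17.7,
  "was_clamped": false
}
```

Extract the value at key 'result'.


17.7


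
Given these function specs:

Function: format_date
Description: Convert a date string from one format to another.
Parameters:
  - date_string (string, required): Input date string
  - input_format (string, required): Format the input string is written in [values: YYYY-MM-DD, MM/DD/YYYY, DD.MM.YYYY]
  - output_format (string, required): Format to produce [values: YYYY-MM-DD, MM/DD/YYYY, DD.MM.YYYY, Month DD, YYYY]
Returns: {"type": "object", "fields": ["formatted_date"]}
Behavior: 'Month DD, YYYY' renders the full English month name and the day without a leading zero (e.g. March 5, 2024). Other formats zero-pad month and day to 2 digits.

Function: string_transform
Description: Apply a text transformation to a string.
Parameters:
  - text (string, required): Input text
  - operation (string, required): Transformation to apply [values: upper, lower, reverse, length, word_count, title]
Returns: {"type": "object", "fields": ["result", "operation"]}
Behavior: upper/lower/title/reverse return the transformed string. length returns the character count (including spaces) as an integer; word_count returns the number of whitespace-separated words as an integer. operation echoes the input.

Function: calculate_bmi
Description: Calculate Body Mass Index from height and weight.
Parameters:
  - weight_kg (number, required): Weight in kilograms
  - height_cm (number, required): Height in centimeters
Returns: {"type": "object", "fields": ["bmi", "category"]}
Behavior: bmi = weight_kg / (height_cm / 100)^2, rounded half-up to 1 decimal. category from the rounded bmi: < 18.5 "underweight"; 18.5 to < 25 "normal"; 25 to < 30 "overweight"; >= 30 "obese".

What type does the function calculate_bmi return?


The calculate_bmi spec declares Returns: {"type": "object", "fields": ["bmi", "category"]}
Type:
object


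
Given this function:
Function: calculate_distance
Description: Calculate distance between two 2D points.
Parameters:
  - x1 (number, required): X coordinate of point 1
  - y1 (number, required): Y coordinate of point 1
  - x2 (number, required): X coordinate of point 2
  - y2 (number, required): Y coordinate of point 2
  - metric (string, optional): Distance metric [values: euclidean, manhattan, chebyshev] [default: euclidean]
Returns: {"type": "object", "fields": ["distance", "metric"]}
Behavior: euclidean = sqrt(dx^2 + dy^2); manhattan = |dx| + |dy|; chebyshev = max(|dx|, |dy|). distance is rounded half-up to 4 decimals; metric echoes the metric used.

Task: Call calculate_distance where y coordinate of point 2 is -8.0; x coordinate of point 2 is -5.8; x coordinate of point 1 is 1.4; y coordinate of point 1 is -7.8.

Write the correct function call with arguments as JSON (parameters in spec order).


Mapping each described value to its parameter name:
  'Y coordinate of point 2' -> y2 = -8.0
  'X coordinate of point 2' -> x2 = -5.8
  'X coordinate of point 1' -> x1 = 1.4
  'Y coordinate of point 1' -> y1 = -7.8
calculate_distance({"x1": 1.4, "y1": -7.8, "x2": -5.8, "y2": -8.0})


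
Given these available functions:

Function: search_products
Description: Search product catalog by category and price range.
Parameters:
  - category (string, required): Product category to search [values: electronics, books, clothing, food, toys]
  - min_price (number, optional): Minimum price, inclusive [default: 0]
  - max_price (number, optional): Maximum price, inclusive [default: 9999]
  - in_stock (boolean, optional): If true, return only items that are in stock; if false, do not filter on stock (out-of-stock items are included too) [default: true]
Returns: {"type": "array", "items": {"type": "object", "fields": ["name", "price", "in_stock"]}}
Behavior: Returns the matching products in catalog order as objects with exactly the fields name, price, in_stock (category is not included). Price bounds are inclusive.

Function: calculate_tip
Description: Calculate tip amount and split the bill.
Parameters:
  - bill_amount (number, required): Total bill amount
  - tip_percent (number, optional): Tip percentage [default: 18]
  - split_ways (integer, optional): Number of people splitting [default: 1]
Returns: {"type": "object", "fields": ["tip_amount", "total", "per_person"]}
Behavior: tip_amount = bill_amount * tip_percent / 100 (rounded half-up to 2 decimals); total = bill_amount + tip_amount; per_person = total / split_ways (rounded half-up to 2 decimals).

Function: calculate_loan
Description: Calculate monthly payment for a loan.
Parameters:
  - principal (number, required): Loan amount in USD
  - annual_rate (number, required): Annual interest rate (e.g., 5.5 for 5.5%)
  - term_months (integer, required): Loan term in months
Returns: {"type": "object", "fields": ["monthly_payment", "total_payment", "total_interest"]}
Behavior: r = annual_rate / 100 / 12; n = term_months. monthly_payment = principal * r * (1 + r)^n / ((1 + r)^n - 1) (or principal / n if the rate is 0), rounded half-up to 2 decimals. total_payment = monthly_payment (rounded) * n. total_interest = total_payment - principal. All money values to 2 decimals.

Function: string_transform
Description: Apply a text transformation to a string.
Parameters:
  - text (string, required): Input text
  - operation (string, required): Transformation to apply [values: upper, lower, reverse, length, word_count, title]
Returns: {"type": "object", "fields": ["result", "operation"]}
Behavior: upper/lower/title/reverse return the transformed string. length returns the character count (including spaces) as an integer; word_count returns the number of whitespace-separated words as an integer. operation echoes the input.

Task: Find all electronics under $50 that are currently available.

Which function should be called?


The task needs a function whose description is: Search product catalog by category and price range.
search_products
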